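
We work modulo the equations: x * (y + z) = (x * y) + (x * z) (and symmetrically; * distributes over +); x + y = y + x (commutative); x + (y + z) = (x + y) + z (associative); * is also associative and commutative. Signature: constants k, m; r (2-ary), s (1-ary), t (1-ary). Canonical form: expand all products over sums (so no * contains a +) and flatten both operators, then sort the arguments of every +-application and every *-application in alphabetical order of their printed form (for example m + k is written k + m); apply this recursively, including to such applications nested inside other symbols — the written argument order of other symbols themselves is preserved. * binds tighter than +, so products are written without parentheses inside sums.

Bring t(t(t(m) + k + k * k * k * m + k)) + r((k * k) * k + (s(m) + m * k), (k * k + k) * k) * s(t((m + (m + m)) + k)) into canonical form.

Answer: r(k * k * k + k * m + s(m), k * k + k * k * k) * s(t(k + m + m + m)) + t(t(k + k + k * k * k * m + t(m)))

Derivation:
Distribute:  t(t(k + k + k * k * k * m + t(m))) + r(k * k * k + k * m + s(m), k * k + k * k * k) * s(t(k + m + m + m))
Sort arguments:  r(k * k * k + k * m + s(m), k * k + k * k * k) * s(t(k + m + m + m)) + t(t(k + k + k * k * k * m + t(m)))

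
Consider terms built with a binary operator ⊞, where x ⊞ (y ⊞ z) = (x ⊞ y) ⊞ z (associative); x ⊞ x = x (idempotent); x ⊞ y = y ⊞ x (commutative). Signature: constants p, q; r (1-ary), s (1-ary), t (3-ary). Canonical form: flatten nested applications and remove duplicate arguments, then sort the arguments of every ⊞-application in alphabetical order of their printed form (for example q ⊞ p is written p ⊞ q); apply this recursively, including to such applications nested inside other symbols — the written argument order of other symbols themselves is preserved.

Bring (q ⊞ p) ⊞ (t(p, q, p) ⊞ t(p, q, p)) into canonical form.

Answer: p ⊞ q ⊞ t(p, q, p)

Derivation:
Un-nest:  q ⊞ p ⊞ t(p, q, p) ⊞ t(p, q, p)
Deduplicate:  drop duplicate t(p, q, p)
Sort arguments:  p ⊞ q ⊞ t(p, q, p)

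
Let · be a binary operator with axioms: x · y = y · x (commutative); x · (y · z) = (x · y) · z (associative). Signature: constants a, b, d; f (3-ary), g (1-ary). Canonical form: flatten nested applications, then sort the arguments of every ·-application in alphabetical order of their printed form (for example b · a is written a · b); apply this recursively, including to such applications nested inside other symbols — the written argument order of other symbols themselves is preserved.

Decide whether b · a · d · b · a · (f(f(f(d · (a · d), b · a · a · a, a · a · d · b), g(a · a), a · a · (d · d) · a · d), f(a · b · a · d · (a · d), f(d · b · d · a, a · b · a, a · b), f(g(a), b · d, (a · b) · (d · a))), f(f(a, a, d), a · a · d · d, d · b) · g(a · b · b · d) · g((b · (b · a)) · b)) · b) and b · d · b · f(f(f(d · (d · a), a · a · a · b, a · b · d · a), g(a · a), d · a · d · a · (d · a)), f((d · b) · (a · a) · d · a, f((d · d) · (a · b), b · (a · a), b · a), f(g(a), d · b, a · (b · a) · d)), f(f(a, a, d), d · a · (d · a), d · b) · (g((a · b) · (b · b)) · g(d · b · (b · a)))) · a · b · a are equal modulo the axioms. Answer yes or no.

Left:  b · a · d · b · a · (f(f(f(d · (a · d), b · a · a · a, a · a · d · b), g(a · a), a · a · (d · d) · a · d), f(a · b · a · d · (a · d), f(d · b · d · a, a · b · a, a · b), f(g(a), b · d, (a · b) · (d · a))), f(f(a, a, d), a · a · d · d, d · b) · g(a · b · b · d) · g((b · (b · a)) · b)) · b)
  Flatten:  b · a · d · b · a · f(f(f(d · (a · d), b · a · a · a, a · a · d · b), g(a · a), a · a · (d · d) · a · d), f(a · b · a · d · (a · d), f(d · b · d · a, a · b · a, a · b), f(g(a), b · d, (a · b) · (d · a))), f(f(a, a, d), a · a · d · d, d · b) · g(a · b · b · d) · g((b · (b · a)) · b)) · b
  Inside:  f(f(f(d · (a · d), b · a · a · a, a · a · d · b), g(a · a), a · a · (d · d) · a · d), f(a · b · a · d · (a · d), f(d · b · d · a, a · b · a, a · b), f(g(a), b · d, (a · b) · (d · a))), f(f(a, a, d), a · a · d · d, d · b) · g(a · b · b · d) · g((b · (b · a)) · b))  →  f(f(f(a · d · d, a · a · a · b, a · a · b · d), g(a · a), a · a · a · d · d · d), f(a · a · a · b · d · d, f(a · b · d · d, a · a · b, a · b), f(g(a), b · d, a · a · b · d)), f(f(a, a, d), a · a · d · d, b · d) · g(a · b · b · b) · g(a · b · b · d))
  Order the arguments:  a · a · b · b · b · d · f(f(f(a · d · d, a · a · a · b, a · a · b · d), g(a · a), a · a · a · d · d · d), f(a · a · a · b · d · d, f(a · b · d · d, a · a · b, a · b), f(g(a), b · d, a · a · b · d)), f(f(a, a, d), a · a · d · d, b · d) · g(a · b · b · b) · g(a · b · b · d))
Right:  b · d · b · f(f(f(d · (d · a), a · a · a · b, a · b · d · a), g(a · a), d · a · d · a · (d · a)), f((d · b) · (a · a) · d · a, f((d · d) · (a · b), b · (a · a), b · a), f(g(a), d · b, a · (b · a) · d)), f(f(a, a, d), d · a · (d · a), d · b) · (g((a · b) · (b · b)) · g(d · b · (b · a)))) · a · b · a
  Inside:  f(f(f(d · (d · a), a · a · a · b, a · b · d · a), g(a · a), d · a · d · a · (d · a)), f((d · b) · (a · a) · d · a, f((d · d) · (a · b), b · (a · a), b · a), f(g(a), d · b, a · (b · a) · d)), f(f(a, a, d), d · a · (d · a), d · b) · (g((a · b) · (b · b)) · g(d · b · (b · a))))  →  f(f(f(a · d · d, a · a · a · b, a · a · b · d), g(a · a), a · a · a · d · d · d), f(a · a · a · b · d · d, f(a · b · d · d, a · a · b, a · b), f(g(a), b · d, a · a · b · d)), f(f(a, a, d), a · a · d · d, b · d) · g(a · b · b · b) · g(a · b · b · d))
  Sort:  a · a · b · b · b · d · f(f(f(a · d · d, a · a · a · b, a · a · b · d), g(a · a), a · a · a · d · d · d), f(a · a · a · b · d · d, f(a · b · d · d, a · a · b, a · b), f(g(a), b · d, a · a · b · d)), f(f(a, a, d), a · a · d · d, b · d) · g(a · b · b · b) · g(a · b · b · d))

Answer: yes — both canonical forms are a · a · b · b · b · d · f(f(f(a · d · d, a · a · a · b, a · a · b · d), g(a · a), a · a · a · d · d · d), f(a · a · a · b · d · d, f(a · b · d · d, a · a · b, a · b), f(g(a), b · d, a · a · b · d)), f(f(a, a, d), a · a · d · d, b · d) · g(a · b · b · b) · g(a · b · b · d))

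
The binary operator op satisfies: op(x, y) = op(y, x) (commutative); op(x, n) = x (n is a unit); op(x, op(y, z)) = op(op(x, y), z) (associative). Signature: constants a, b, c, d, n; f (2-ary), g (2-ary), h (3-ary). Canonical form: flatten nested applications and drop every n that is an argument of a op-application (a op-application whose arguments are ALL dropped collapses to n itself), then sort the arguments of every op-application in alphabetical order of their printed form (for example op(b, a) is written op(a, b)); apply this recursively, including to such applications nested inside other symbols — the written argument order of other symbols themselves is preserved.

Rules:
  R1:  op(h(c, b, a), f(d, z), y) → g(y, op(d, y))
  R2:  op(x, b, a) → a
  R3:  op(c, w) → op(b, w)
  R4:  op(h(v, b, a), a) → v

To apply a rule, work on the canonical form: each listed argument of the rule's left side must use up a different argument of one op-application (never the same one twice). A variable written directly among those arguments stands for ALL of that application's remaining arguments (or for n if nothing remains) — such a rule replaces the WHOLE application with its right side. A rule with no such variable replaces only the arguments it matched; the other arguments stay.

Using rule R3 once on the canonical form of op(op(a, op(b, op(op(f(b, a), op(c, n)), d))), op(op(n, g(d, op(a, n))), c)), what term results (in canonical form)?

Answer: op(a, b, b, c, d, f(b, a), g(d, a))

Derivation:
Canonical form:  op(a, b, c, c, d, f(b, a), g(d, a))
Apply R3:  consuming c;  w := op(a, b, c, d, f(b, a), g(d, a))
The extension variable absorbs all remaining arguments, so the whole application is rewritten.
New term:  op(a, b, b, c, d, f(b, a), g(d, a))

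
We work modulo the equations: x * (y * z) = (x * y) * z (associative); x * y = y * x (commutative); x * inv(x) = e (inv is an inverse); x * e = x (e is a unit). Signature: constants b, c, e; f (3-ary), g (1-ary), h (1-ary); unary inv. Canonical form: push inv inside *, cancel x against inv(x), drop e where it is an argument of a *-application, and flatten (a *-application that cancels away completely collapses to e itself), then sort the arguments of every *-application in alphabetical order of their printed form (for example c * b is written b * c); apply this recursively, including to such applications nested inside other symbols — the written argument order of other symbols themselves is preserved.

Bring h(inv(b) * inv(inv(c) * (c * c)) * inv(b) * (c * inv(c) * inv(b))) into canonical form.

Work inside:  inv(b) * inv(inv(c) * (c * c)) * inv(b) * (c * inv(c) * inv(b))
Push inv inside:  distribute inv over * and collapse double inv
Combine occurrences:  inv(b) * inv(b) * inv(b) * inv(c)
Put back:  h(inv(b) * inv(b) * inv(b) * inv(c))

Answer: h(inv(b) * inv(b) * inv(b) * inv(c))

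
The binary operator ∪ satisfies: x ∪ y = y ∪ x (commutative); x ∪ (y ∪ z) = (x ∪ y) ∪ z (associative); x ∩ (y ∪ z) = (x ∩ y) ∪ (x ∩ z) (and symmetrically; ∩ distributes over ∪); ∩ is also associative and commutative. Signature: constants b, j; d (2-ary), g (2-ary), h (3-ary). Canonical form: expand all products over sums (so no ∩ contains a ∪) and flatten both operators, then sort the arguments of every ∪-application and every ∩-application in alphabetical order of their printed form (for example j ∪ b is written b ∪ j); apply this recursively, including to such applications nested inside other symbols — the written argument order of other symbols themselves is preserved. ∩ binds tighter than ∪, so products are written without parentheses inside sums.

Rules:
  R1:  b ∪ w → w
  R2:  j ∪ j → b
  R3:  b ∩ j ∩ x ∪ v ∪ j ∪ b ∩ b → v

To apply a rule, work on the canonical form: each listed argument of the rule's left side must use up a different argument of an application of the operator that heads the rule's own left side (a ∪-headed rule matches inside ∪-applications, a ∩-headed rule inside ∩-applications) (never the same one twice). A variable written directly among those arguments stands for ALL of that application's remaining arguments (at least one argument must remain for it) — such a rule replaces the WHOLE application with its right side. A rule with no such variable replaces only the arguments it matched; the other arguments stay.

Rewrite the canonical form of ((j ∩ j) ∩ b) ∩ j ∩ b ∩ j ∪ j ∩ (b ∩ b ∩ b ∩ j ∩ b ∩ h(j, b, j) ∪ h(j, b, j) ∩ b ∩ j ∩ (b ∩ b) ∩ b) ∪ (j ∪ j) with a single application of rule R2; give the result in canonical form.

Answer: b ∪ b ∩ b ∩ b ∩ b ∩ h(j, b, j) ∩ j ∩ j ∪ b ∩ b ∩ b ∩ b ∩ h(j, b, j) ∩ j ∩ j ∪ b ∩ b ∩ j ∩ j ∩ j ∩ j

Derivation:
Canonical form:  b ∩ b ∩ b ∩ b ∩ h(j, b, j) ∩ j ∩ j ∪ b ∩ b ∩ b ∩ b ∩ h(j, b, j) ∩ j ∩ j ∪ b ∩ b ∩ j ∩ j ∩ j ∩ j ∪ j ∪ j
Apply R2:  consuming j, j
New term:  b ∪ b ∩ b ∩ b ∩ b ∩ h(j, b, j) ∩ j ∩ j ∪ b ∩ b ∩ b ∩ b ∩ h(j, b, j) ∩ j ∩ j ∪ b ∩ b ∩ j ∩ j ∩ j ∩ j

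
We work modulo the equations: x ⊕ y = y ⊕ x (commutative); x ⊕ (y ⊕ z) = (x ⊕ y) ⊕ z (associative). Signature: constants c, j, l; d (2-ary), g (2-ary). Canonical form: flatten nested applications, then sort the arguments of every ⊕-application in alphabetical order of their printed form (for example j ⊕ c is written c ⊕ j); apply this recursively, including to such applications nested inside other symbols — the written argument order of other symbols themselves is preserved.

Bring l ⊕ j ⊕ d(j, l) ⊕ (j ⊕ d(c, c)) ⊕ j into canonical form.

Un-nest:  l ⊕ j ⊕ d(j, l) ⊕ j ⊕ d(c, c) ⊕ j
Sort arguments:  d(c, c) ⊕ d(j, l) ⊕ j ⊕ j ⊕ j ⊕ l

Answer: d(c, c) ⊕ d(j, l) ⊕ j ⊕ j ⊕ j ⊕ l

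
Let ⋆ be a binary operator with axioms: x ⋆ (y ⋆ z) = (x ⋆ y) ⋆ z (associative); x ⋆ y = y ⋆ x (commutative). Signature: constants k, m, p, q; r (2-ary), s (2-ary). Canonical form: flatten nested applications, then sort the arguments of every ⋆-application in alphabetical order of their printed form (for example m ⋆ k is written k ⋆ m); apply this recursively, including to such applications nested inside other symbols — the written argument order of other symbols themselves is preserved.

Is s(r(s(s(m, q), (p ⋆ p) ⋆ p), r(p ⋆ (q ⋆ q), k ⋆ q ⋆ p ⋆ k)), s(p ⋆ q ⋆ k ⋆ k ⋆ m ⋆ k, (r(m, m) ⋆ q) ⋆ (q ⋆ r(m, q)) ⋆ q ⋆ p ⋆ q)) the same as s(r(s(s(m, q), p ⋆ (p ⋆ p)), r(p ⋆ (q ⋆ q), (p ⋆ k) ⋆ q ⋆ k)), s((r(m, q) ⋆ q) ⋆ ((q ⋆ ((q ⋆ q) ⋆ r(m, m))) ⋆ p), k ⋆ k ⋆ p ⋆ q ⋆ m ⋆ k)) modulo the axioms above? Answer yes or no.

Left:  s(r(s(s(m, q), (p ⋆ p) ⋆ p), r(p ⋆ (q ⋆ q), k ⋆ q ⋆ p ⋆ k)), s(p ⋆ q ⋆ k ⋆ k ⋆ m ⋆ k, (r(m, m) ⋆ q) ⋆ (q ⋆ r(m, q)) ⋆ q ⋆ p ⋆ q))
  Focus inside:  (r(m, m) ⋆ q) ⋆ (q ⋆ r(m, q)) ⋆ q ⋆ p ⋆ q
  Un-nest:  r(m, m) ⋆ q ⋆ q ⋆ r(m, q) ⋆ q ⋆ p ⋆ q
  Order the arguments:  p ⋆ q ⋆ q ⋆ q ⋆ q ⋆ r(m, m) ⋆ r(m, q)
  Reassemble:  s(r(s(s(m, q), p ⋆ p ⋆ p), r(p ⋆ q ⋆ q, k ⋆ k ⋆ p ⋆ q)), s(k ⋆ k ⋆ k ⋆ m ⋆ p ⋆ q, p ⋆ q ⋆ q ⋆ q ⋆ q ⋆ r(m, m) ⋆ r(m, q)))
Right:  s(r(s(s(m, q), p ⋆ (p ⋆ p)), r(p ⋆ (q ⋆ q), (p ⋆ k) ⋆ q ⋆ k)), s((r(m, q) ⋆ q) ⋆ ((q ⋆ ((q ⋆ q) ⋆ r(m, m))) ⋆ p), k ⋆ k ⋆ p ⋆ q ⋆ m ⋆ k))
  Work inside:  (r(m, q) ⋆ q) ⋆ ((q ⋆ ((q ⋆ q) ⋆ r(m, m))) ⋆ p)
  Flatten:  r(m, q) ⋆ q ⋆ q ⋆ q ⋆ q ⋆ r(m, m) ⋆ p
  Sort:  p ⋆ q ⋆ q ⋆ q ⋆ q ⋆ r(m, m) ⋆ r(m, q)
  Rebuild:  s(r(s(s(m, q), p ⋆ p ⋆ p), r(p ⋆ q ⋆ q, k ⋆ k ⋆ p ⋆ q)), s(p ⋆ q ⋆ q ⋆ q ⋆ q ⋆ r(m, m) ⋆ r(m, q), k ⋆ k ⋆ k ⋆ m ⋆ p ⋆ q))

Answer: no — s(r(s(s(m, q), p ⋆ p ⋆ p), r(p ⋆ q ⋆ q, k ⋆ k ⋆ p ⋆ q)), s(k ⋆ k ⋆ k ⋆ m ⋆ p ⋆ q, p ⋆ q ⋆ q ⋆ q ⋆ q ⋆ r(m, m) ⋆ r(m, q))) vs s(r(s(s(m, q), p ⋆ p ⋆ p), r(p ⋆ q ⋆ q, k ⋆ k ⋆ p ⋆ q)), s(p ⋆ q ⋆ q ⋆ q ⋆ q ⋆ r(m, m) ⋆ r(m, q), k ⋆ k ⋆ k ⋆ m ⋆ p ⋆ q))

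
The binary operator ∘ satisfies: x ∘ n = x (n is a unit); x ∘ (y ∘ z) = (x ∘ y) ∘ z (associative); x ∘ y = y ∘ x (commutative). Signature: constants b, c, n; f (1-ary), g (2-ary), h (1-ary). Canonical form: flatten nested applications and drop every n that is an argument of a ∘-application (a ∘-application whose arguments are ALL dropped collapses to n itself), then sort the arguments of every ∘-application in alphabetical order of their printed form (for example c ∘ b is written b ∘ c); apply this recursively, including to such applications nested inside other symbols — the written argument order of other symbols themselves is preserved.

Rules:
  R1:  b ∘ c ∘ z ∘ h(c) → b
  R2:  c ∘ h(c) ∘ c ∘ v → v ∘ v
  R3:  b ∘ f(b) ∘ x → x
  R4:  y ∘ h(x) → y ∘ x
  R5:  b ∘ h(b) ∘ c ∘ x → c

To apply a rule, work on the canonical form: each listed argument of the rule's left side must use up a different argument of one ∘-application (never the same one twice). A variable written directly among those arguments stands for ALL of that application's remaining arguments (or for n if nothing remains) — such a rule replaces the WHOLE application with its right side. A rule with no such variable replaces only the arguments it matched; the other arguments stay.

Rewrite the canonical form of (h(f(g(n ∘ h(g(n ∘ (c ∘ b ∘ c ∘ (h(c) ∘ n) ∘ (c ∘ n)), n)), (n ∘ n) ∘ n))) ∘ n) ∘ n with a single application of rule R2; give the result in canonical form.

Answer: h(f(g(h(g(b ∘ b ∘ c ∘ c, n)), n)))

Derivation:
Canonical form:  h(f(g(h(g(b ∘ c ∘ c ∘ c ∘ h(c), n)), n)))
R2 matches:  uses c, c, h(c);  v := b ∘ c
Every leftover argument binds to the variable; the entire application is replaced.
New term:  h(f(g(h(g(b ∘ b ∘ c ∘ c, n)), n)))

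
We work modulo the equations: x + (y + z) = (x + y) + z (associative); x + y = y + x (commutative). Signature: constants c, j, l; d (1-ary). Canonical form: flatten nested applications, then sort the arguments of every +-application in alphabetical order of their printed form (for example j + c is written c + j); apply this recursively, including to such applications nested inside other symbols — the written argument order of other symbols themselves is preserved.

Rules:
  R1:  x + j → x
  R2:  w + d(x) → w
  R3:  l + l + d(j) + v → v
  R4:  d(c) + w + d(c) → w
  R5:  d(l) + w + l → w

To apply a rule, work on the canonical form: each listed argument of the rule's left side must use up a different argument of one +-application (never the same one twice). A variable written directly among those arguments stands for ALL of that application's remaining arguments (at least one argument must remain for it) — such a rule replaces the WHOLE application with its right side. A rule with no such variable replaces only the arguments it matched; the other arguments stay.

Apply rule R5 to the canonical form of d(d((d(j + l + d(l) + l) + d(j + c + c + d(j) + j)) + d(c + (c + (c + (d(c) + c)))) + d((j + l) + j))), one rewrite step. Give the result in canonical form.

Answer: d(d(d(c + c + c + c + d(c)) + d(c + c + d(j) + j + j) + d(j + j + l) + d(j + l)))

Derivation:
Canonical form:  d(d(d(c + c + c + c + d(c)) + d(c + c + d(j) + j + j) + d(d(l) + j + l + l) + d(j + j + l)))
Apply R5:  consuming d(l), l;  w := j + l
Every leftover argument binds to the variable; the entire application is replaced.
Giving:  d(d(d(c + c + c + c + d(c)) + d(c + c + d(j) + j + j) + d(j + j + l) + d(j + l)))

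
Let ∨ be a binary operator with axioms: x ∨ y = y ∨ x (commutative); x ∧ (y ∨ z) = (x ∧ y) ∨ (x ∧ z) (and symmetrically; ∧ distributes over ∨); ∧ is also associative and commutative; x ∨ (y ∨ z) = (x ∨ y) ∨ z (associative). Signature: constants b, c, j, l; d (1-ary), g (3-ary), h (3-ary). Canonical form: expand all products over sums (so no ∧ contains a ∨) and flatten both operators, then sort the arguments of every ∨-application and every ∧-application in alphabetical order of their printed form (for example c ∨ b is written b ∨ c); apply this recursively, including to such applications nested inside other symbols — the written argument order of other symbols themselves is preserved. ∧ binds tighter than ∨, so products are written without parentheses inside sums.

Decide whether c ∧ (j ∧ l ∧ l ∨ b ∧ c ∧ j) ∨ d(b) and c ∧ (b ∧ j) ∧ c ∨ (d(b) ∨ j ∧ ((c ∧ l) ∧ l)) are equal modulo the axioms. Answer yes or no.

Left:  c ∧ (j ∧ l ∧ l ∨ b ∧ c ∧ j) ∨ d(b)
  Expand:  c ∧ j ∧ l ∧ l ∨ b ∧ c ∧ c ∧ j ∨ d(b)
  Order the arguments:  b ∧ c ∧ c ∧ j ∨ c ∧ j ∧ l ∧ l ∨ d(b)
Right:  c ∧ (b ∧ j) ∧ c ∨ (d(b) ∨ j ∧ ((c ∧ l) ∧ l))
  Merge nested applications:  b ∧ c ∧ c ∧ j ∨ d(b) ∨ c ∧ j ∧ l ∧ l
  Sort:  b ∧ c ∧ c ∧ j ∨ c ∧ j ∧ l ∧ l ∨ d(b)

Answer: yes — both canonical forms are b ∧ c ∧ c ∧ j ∨ c ∧ j ∧ l ∧ l ∨ d(b)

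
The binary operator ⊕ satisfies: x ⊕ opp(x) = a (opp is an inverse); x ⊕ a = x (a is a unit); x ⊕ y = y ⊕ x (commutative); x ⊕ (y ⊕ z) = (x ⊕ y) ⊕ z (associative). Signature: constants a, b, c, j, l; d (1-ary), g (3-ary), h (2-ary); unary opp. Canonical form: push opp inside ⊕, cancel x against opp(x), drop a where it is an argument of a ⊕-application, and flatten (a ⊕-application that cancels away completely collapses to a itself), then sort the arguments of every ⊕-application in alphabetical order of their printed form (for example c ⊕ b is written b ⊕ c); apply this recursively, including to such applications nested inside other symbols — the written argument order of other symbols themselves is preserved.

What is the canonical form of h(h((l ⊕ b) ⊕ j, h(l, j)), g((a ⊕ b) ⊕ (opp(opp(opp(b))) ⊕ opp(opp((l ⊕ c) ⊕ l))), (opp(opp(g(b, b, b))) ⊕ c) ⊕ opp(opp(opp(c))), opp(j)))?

Answer: h(h(b ⊕ j ⊕ l, h(l, j)), g(c ⊕ l ⊕ l, g(b, b, b), opp(j)))

Derivation:
Descend into:  (a ⊕ b) ⊕ (opp(opp(opp(b))) ⊕ opp(opp((l ⊕ c) ⊕ l)))
Push opp inside:  distribute opp over ⊕ and collapse double opp
Cancel inverse pairs:  b cancels
Combine occurrences:  l ⊕ l ⊕ c
Order the arguments:  c ⊕ l ⊕ l
Put back:  h(h(b ⊕ j ⊕ l, h(l, j)), g(c ⊕ l ⊕ l, g(b, b, b), opp(j)))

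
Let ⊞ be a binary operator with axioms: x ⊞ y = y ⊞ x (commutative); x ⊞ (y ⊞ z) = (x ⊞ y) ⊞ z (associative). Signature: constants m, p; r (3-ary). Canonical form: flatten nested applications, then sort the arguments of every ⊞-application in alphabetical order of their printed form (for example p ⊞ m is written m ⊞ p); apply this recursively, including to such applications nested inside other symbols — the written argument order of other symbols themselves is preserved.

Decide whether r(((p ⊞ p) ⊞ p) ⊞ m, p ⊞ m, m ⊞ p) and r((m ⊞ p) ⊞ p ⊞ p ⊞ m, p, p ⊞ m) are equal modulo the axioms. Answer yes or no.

Answer: no — r(m ⊞ p ⊞ p ⊞ p, m ⊞ p, m ⊞ p) vs r(m ⊞ m ⊞ p ⊞ p ⊞ p, p, m ⊞ p)

Derivation:
Left:  r(((p ⊞ p) ⊞ p) ⊞ m, p ⊞ m, m ⊞ p)
  Focus inside:  ((p ⊞ p) ⊞ p) ⊞ m
  Flatten:  p ⊞ p ⊞ p ⊞ m
  Order the arguments:  m ⊞ p ⊞ p ⊞ p
  Reassemble:  r(m ⊞ p ⊞ p ⊞ p, m ⊞ p, m ⊞ p)
Right:  r((m ⊞ p) ⊞ p ⊞ p ⊞ m, p, p ⊞ m)
  Descend into:  (m ⊞ p) ⊞ p ⊞ p ⊞ m
  Un-nest:  m ⊞ p ⊞ p ⊞ p ⊞ m
  Sort:  m ⊞ m ⊞ p ⊞ p ⊞ p
  Reassemble:  r(m ⊞ m ⊞ p ⊞ p ⊞ p, p, m ⊞ p)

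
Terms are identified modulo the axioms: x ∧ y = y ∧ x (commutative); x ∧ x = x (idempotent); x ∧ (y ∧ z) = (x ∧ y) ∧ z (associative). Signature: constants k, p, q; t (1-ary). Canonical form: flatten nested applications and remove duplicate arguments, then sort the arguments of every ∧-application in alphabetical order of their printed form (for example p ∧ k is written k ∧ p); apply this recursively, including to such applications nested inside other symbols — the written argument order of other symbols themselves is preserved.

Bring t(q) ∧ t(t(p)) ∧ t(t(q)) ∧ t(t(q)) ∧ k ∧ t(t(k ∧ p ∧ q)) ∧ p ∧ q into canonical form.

Answer: k ∧ p ∧ q ∧ t(q) ∧ t(t(k ∧ p ∧ q)) ∧ t(t(p)) ∧ t(t(q))

Derivation:
Idempotence:  drop duplicate t(t(q))
Sort arguments:  k ∧ p ∧ q ∧ t(q) ∧ t(t(k ∧ p ∧ q)) ∧ t(t(p)) ∧ t(t(q))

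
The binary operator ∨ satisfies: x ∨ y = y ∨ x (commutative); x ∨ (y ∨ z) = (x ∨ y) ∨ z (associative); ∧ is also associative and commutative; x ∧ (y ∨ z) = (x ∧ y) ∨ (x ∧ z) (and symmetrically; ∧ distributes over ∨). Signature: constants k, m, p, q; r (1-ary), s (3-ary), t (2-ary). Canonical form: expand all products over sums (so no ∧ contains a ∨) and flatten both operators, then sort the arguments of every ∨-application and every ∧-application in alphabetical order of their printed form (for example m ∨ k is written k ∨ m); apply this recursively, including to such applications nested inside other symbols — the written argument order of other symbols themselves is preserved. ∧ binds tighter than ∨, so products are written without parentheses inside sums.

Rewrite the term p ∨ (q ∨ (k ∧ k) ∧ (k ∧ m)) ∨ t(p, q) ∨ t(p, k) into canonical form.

Answer: k ∧ k ∧ k ∧ m ∨ p ∨ q ∨ t(p, k) ∨ t(p, q)

Derivation:
Un-nest:  p ∨ q ∨ k ∧ k ∧ k ∧ m ∨ t(p, q) ∨ t(p, k)
Order the arguments:  k ∧ k ∧ k ∧ m ∨ p ∨ q ∨ t(p, k) ∨ t(p, q)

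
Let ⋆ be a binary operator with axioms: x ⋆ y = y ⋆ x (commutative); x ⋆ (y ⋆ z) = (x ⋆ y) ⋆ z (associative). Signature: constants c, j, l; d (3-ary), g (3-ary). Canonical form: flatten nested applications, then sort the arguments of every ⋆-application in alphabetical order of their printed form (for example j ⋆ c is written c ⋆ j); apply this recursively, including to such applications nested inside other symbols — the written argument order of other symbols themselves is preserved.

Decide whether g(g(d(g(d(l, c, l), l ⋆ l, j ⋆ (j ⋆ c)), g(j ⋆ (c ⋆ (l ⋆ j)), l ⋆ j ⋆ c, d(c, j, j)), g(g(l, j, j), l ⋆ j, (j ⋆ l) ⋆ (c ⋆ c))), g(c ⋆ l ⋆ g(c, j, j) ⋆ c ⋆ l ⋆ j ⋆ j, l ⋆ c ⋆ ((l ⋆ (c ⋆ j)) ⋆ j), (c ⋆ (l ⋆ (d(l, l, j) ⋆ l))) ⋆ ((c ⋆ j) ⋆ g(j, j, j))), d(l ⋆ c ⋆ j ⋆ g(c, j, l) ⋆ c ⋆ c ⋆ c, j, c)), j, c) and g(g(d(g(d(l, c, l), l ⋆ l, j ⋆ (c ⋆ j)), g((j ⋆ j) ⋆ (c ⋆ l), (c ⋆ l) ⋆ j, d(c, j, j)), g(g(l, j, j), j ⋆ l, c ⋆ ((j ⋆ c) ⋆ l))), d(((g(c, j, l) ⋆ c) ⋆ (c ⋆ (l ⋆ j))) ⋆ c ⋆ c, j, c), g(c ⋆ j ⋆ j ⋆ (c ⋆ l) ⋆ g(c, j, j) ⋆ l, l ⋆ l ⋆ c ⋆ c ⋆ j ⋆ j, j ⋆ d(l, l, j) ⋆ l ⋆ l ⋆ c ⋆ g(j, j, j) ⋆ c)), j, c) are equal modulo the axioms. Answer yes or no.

Answer: no — g(g(d(g(d(l, c, l), l ⋆ l, c ⋆ j ⋆ j), g(c ⋆ j ⋆ j ⋆ l, c ⋆ j ⋆ l, d(c, j, j)), g(g(l, j, j), j ⋆ l, c ⋆ c ⋆ j ⋆ l)), g(c ⋆ c ⋆ g(c, j, j) ⋆ j ⋆ j ⋆ l ⋆ l, c ⋆ c ⋆ j ⋆ j ⋆ l ⋆ l, c ⋆ c ⋆ d(l, l, j) ⋆ g(j, j, j) ⋆ j ⋆ l ⋆ l), d(c ⋆ c ⋆ c ⋆ c ⋆ g(c, j, l) ⋆ j ⋆ l, j, c)), j, c) vs g(g(d(g(d(l, c, l), l ⋆ l, c ⋆ j ⋆ j), g(c ⋆ j ⋆ j ⋆ l, c ⋆ j ⋆ l, d(c, j, j)), g(g(l, j, j), j ⋆ l, c ⋆ c ⋆ j ⋆ l)), d(c ⋆ c ⋆ c ⋆ c ⋆ g(c, j, l) ⋆ j ⋆ l, j, c), g(c ⋆ c ⋆ g(c, j, j) ⋆ j ⋆ j ⋆ l ⋆ l, c ⋆ c ⋆ j ⋆ j ⋆ l ⋆ l, c ⋆ c ⋆ d(l, l, j) ⋆ g(j, j, j) ⋆ j ⋆ l ⋆ l)), j, c)

Derivation:
Left:  g(g(d(g(d(l, c, l), l ⋆ l, j ⋆ (j ⋆ c)), g(j ⋆ (c ⋆ (l ⋆ j)), l ⋆ j ⋆ c, d(c, j, j)), g(g(l, j, j), l ⋆ j, (j ⋆ l) ⋆ (c ⋆ c))), g(c ⋆ l ⋆ g(c, j, j) ⋆ c ⋆ l ⋆ j ⋆ j, l ⋆ c ⋆ ((l ⋆ (c ⋆ j)) ⋆ j), (c ⋆ (l ⋆ (d(l, l, j) ⋆ l))) ⋆ ((c ⋆ j) ⋆ g(j, j, j))), d(l ⋆ c ⋆ j ⋆ g(c, j, l) ⋆ c ⋆ c ⋆ c, j, c)), j, c)
  Descend into:  (c ⋆ (l ⋆ (d(l, l, j) ⋆ l))) ⋆ ((c ⋆ j) ⋆ g(j, j, j))
  Merge nested applications:  c ⋆ l ⋆ d(l, l, j) ⋆ l ⋆ c ⋆ j ⋆ g(j, j, j)
  Order the arguments:  c ⋆ c ⋆ d(l, l, j) ⋆ g(j, j, j) ⋆ j ⋆ l ⋆ l
  Rebuild:  g(g(d(g(d(l, c, l), l ⋆ l, c ⋆ j ⋆ j), g(c ⋆ j ⋆ j ⋆ l, c ⋆ j ⋆ l, d(c, j, j)), g(g(l, j, j), j ⋆ l, c ⋆ c ⋆ j ⋆ l)), g(c ⋆ c ⋆ g(c, j, j) ⋆ j ⋆ j ⋆ l ⋆ l, c ⋆ c ⋆ j ⋆ j ⋆ l ⋆ l, c ⋆ c ⋆ d(l, l, j) ⋆ g(j, j, j) ⋆ j ⋆ l ⋆ l), d(c ⋆ c ⋆ c ⋆ c ⋆ g(c, j, l) ⋆ j ⋆ l, j, c)), j, c)
Right:  g(g(d(g(d(l, c, l), l ⋆ l, j ⋆ (c ⋆ j)), g((j ⋆ j) ⋆ (c ⋆ l), (c ⋆ l) ⋆ j, d(c, j, j)), g(g(l, j, j), j ⋆ l, c ⋆ ((j ⋆ c) ⋆ l))), d(((g(c, j, l) ⋆ c) ⋆ (c ⋆ (l ⋆ j))) ⋆ c ⋆ c, j, c), g(c ⋆ j ⋆ j ⋆ (c ⋆ l) ⋆ g(c, j, j) ⋆ l, l ⋆ l ⋆ c ⋆ c ⋆ j ⋆ j, j ⋆ d(l, l, j) ⋆ l ⋆ l ⋆ c ⋆ g(j, j, j) ⋆ c)), j, c)
  Focus inside:  ((g(c, j, l) ⋆ c) ⋆ (c ⋆ (l ⋆ j))) ⋆ c ⋆ c
  Flatten:  g(c, j, l) ⋆ c ⋆ c ⋆ l ⋆ j ⋆ c ⋆ c
  Order the arguments:  c ⋆ c ⋆ c ⋆ c ⋆ g(c, j, l) ⋆ j ⋆ l
  Rebuild:  g(g(d(g(d(l, c, l), l ⋆ l, c ⋆ j ⋆ j), g(c ⋆ j ⋆ j ⋆ l, c ⋆ j ⋆ l, d(c, j, j)), g(g(l, j, j), j ⋆ l, c ⋆ c ⋆ j ⋆ l)), d(c ⋆ c ⋆ c ⋆ c ⋆ g(c, j, l) ⋆ j ⋆ l, j, c), g(c ⋆ c ⋆ g(c, j, j) ⋆ j ⋆ j ⋆ l ⋆ l, c ⋆ c ⋆ j ⋆ j ⋆ l ⋆ l, c ⋆ c ⋆ d(l, l, j) ⋆ g(j, j, j) ⋆ j ⋆ l ⋆ l)), j, c)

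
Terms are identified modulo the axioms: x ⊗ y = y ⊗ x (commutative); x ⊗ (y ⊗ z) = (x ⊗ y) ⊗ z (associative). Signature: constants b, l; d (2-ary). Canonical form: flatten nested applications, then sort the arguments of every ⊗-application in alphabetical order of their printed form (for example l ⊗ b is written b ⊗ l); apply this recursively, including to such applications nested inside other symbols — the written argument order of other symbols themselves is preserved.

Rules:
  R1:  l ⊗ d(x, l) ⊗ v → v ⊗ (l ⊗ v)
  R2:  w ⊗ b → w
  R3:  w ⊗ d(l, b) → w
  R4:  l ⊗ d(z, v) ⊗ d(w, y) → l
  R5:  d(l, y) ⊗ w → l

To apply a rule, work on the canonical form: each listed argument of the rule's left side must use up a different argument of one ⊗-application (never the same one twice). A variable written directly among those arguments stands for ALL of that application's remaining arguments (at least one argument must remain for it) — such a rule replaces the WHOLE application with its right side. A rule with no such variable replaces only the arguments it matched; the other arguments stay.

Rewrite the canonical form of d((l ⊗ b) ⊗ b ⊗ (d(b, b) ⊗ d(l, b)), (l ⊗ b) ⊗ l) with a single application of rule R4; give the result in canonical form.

Answer: d(b ⊗ b ⊗ l, b ⊗ l ⊗ l)

Derivation:
Canonical form:  d(b ⊗ b ⊗ d(b, b) ⊗ d(l, b) ⊗ l, b ⊗ l ⊗ l)
R4 matches:  uses d(b, b), d(l, b), l;  v := b, w := l, y := b, z := b
New term:  d(b ⊗ b ⊗ l, b ⊗ l ⊗ l)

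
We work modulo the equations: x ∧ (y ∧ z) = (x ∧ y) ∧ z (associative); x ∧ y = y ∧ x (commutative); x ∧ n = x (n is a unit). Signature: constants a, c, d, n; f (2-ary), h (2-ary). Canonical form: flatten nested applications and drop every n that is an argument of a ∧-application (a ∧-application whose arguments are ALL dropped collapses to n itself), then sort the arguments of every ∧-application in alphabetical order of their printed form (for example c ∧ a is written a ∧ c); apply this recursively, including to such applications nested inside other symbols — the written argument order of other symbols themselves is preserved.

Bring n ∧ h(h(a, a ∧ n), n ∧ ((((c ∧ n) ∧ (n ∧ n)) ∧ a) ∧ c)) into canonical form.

Inside:  h(h(a, a ∧ n), n ∧ ((((c ∧ n) ∧ (n ∧ n)) ∧ a) ∧ c))  →  h(h(a, a), a ∧ c ∧ c)
Unit:  drop n
Order the arguments:  h(h(a, a), a ∧ c ∧ c)

Answer: h(h(a, a), a ∧ c ∧ c)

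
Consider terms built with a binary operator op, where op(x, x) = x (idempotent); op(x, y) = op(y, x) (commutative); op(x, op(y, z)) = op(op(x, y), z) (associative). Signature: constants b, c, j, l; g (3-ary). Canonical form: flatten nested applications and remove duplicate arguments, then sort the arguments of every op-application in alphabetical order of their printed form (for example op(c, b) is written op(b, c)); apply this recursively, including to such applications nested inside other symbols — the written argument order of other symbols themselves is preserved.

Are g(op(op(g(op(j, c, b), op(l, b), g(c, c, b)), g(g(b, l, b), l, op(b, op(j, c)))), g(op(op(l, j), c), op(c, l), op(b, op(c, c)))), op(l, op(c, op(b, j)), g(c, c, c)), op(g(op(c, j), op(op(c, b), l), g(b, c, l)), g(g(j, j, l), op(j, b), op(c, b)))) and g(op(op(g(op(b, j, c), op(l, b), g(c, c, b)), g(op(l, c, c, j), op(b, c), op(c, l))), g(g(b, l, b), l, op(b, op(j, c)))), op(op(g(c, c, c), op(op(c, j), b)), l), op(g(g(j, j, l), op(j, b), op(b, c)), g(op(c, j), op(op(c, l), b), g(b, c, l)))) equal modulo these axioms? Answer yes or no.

Answer: no — g(op(g(g(b, l, b), l, op(b, c, j)), g(op(b, c, j), op(b, l), g(c, c, b)), g(op(c, j, l), op(c, l), op(b, c))), op(b, c, g(c, c, c), j, l), op(g(g(j, j, l), op(b, j), op(b, c)), g(op(c, j), op(b, c, l), g(b, c, l)))) vs g(op(g(g(b, l, b), l, op(b, c, j)), g(op(b, c, j), op(b, l), g(c, c, b)), g(op(c, j, l), op(b, c), op(c, l))), op(b, c, g(c, c, c), j, l), op(g(g(j, j, l), op(b, j), op(b, c)), g(op(c, j), op(b, c, l), g(b, c, l))))

Derivation:
Left:  g(op(op(g(op(j, c, b), op(l, b), g(c, c, b)), g(g(b, l, b), l, op(b, op(j, c)))), g(op(op(l, j), c), op(c, l), op(b, op(c, c)))), op(l, op(c, op(b, j)), g(c, c, c)), op(g(op(c, j), op(op(c, b), l), g(b, c, l)), g(g(j, j, l), op(j, b), op(c, b))))
  Focus inside:  op(op(g(op(j, c, b), op(l, b), g(c, c, b)), g(g(b, l, b), l, op(b, op(j, c)))), g(op(op(l, j), c), op(c, l), op(b, op(c, c))))
  Flatten:  op(g(op(j, c, b), op(l, b), g(c, c, b)), g(g(b, l, b), l, op(b, op(j, c))), g(op(op(l, j), c), op(c, l), op(b, op(c, c))))
  Canonicalize subterm:  g(op(j, c, b), op(l, b), g(c, c, b))  →  g(op(b, c, j), op(b, l), g(c, c, b))
  Canonicalize subterm:  g(g(b, l, b), l, op(b, op(j, c)))  →  g(g(b, l, b), l, op(b, c, j))
  Canonicalize subterm:  g(op(op(l, j), c), op(c, l), op(b, op(c, c)))  →  g(op(c, j, l), op(c, l), op(b, c))
  Sort:  op(g(g(b, l, b), l, op(b, c, j)), g(op(b, c, j), op(b, l), g(c, c, b)), g(op(c, j, l), op(c, l), op(b, c)))
  Rebuild:  g(op(g(g(b, l, b), l, op(b, c, j)), g(op(b, c, j), op(b, l), g(c, c, b)), g(op(c, j, l), op(c, l), op(b, c))), op(b, c, g(c, c, c), j, l), op(g(g(j, j, l), op(b, j), op(b, c)), g(op(c, j), op(b, c, l), g(b, c, l))))
Right:  g(op(op(g(op(b, j, c), op(l, b), g(c, c, b)), g(op(l, c, c, j), op(b, c), op(c, l))), g(g(b, l, b), l, op(b, op(j, c)))), op(op(g(c, c, c), op(op(c, j), b)), l), op(g(g(j, j, l), op(j, b), op(b, c)), g(op(c, j), op(op(c, l), b), g(b, c, l))))
  Descend into:  op(op(g(op(b, j, c), op(l, b), g(c, c, b)), g(op(l, c, c, j), op(b, c), op(c, l))), g(g(b, l, b), l, op(b, op(j, c))))
  Un-nest:  op(g(op(b, j, c), op(l, b), g(c, c, b)), g(op(l, c, c, j), op(b, c), op(c, l)), g(g(b, l, b), l, op(b, op(j, c))))
  Inside:  g(op(b, j, c), op(l, b), g(c, c, b))  →  g(op(b, c, j), op(b, l), g(c, c, b))
  Canonicalize subterm:  g(op(l, c, c, j), op(b, c), op(c, l))  →  g(op(c, j, l), op(b, c), op(c, l))
  Canonicalize subterm:  g(g(b, l, b), l, op(b, op(j, c)))  →  g(g(b, l, b), l, op(b, c, j))
  Sort:  op(g(g(b, l, b), l, op(b, c, j)), g(op(b, c, j), op(b, l), g(c, c, b)), g(op(c, j, l), op(b, c), op(c, l)))
  Rebuild:  g(op(g(g(b, l, b), l, op(b, c, j)), g(op(b, c, j), op(b, l), g(c, c, b)), g(op(c, j, l), op(b, c), op(c, l))), op(b, c, g(c, c, c), j, l), op(g(g(j, j, l), op(b, j), op(b, c)), g(op(c, j), op(b, c, l), g(b, c, l))))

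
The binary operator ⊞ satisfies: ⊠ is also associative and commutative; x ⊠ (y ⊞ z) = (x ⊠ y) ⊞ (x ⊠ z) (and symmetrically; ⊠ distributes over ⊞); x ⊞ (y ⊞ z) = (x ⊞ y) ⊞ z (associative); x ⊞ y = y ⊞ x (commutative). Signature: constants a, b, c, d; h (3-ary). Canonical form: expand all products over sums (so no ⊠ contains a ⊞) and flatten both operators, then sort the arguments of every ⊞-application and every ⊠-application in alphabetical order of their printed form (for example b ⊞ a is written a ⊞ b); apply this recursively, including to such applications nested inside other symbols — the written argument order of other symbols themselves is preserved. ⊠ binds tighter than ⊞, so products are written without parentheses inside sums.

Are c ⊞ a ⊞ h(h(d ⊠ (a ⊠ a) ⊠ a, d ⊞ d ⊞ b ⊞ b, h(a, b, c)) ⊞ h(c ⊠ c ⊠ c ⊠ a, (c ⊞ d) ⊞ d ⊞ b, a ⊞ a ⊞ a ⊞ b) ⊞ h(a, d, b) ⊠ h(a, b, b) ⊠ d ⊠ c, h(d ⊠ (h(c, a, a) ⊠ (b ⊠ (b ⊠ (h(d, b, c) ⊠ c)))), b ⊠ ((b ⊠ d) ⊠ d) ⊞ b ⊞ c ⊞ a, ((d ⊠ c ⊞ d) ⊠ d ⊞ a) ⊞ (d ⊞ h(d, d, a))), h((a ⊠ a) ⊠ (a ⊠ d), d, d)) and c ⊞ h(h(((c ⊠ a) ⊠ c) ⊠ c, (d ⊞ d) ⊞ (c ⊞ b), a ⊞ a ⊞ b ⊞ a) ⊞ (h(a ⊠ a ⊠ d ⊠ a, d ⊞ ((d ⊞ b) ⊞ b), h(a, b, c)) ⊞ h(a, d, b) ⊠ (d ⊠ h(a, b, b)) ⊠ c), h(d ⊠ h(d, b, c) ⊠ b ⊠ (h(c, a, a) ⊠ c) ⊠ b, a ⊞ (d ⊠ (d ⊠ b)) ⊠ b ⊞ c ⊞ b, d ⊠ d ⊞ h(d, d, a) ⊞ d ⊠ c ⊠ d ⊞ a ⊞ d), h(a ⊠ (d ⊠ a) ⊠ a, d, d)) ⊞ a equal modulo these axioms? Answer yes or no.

Answer: yes — both canonical forms are a ⊞ c ⊞ h(c ⊠ d ⊠ h(a, b, b) ⊠ h(a, d, b) ⊞ h(a ⊠ a ⊠ a ⊠ d, b ⊞ b ⊞ d ⊞ d, h(a, b, c)) ⊞ h(a ⊠ c ⊠ c ⊠ c, b ⊞ c ⊞ d ⊞ d, a ⊞ a ⊞ a ⊞ b), h(b ⊠ b ⊠ c ⊠ d ⊠ h(c, a, a) ⊠ h(d, b, c), a ⊞ b ⊞ b ⊠ b ⊠ d ⊠ d ⊞ c, a ⊞ c ⊠ d ⊠ d ⊞ d ⊞ d ⊠ d ⊞ h(d, d, a)), h(a ⊠ a ⊠ a ⊠ d, d, d))

Derivation:
Left:  c ⊞ a ⊞ h(h(d ⊠ (a ⊠ a) ⊠ a, d ⊞ d ⊞ b ⊞ b, h(a, b, c)) ⊞ h(c ⊠ c ⊠ c ⊠ a, (c ⊞ d) ⊞ d ⊞ b, a ⊞ a ⊞ a ⊞ b) ⊞ h(a, d, b) ⊠ h(a, b, b) ⊠ d ⊠ c, h(d ⊠ (h(c, a, a) ⊠ (b ⊠ (b ⊠ (h(d, b, c) ⊠ c)))), b ⊠ ((b ⊠ d) ⊠ d) ⊞ b ⊞ c ⊞ a, ((d ⊠ c ⊞ d) ⊠ d ⊞ a) ⊞ (d ⊞ h(d, d, a))), h((a ⊠ a) ⊠ (a ⊠ d), d, d))
  Expand products over sums:  c ⊞ a ⊞ h(c ⊠ d ⊠ h(a, b, b) ⊠ h(a, d, b) ⊞ h(a ⊠ a ⊠ a ⊠ d, b ⊞ b ⊞ d ⊞ d, h(a, b, c)) ⊞ h(a ⊠ c ⊠ c ⊠ c, b ⊞ c ⊞ d ⊞ d, a ⊞ a ⊞ a ⊞ b), h(b ⊠ b ⊠ c ⊠ d ⊠ h(c, a, a) ⊠ h(d, b, c), a ⊞ b ⊞ b ⊠ b ⊠ d ⊠ d ⊞ c, a ⊞ c ⊠ d ⊠ d ⊞ d ⊞ d ⊠ d ⊞ h(d, d, a)), h(a ⊠ a ⊠ a ⊠ d, d, d))
  Order the arguments:  a ⊞ c ⊞ h(c ⊠ d ⊠ h(a, b, b) ⊠ h(a, d, b) ⊞ h(a ⊠ a ⊠ a ⊠ d, b ⊞ b ⊞ d ⊞ d, h(a, b, c)) ⊞ h(a ⊠ c ⊠ c ⊠ c, b ⊞ c ⊞ d ⊞ d, a ⊞ a ⊞ a ⊞ b), h(b ⊠ b ⊠ c ⊠ d ⊠ h(c, a, a) ⊠ h(d, b, c), a ⊞ b ⊞ b ⊠ b ⊠ d ⊠ d ⊞ c, a ⊞ c ⊠ d ⊠ d ⊞ d ⊞ d ⊠ d ⊞ h(d, d, a)), h(a ⊠ a ⊠ a ⊠ d, d, d))
Right:  c ⊞ h(h(((c ⊠ a) ⊠ c) ⊠ c, (d ⊞ d) ⊞ (c ⊞ b), a ⊞ a ⊞ b ⊞ a) ⊞ (h(a ⊠ a ⊠ d ⊠ a, d ⊞ ((d ⊞ b) ⊞ b), h(a, b, c)) ⊞ h(a, d, b) ⊠ (d ⊠ h(a, b, b)) ⊠ c), h(d ⊠ h(d, b, c) ⊠ b ⊠ (h(c, a, a) ⊠ c) ⊠ b, a ⊞ (d ⊠ (d ⊠ b)) ⊠ b ⊞ c ⊞ b, d ⊠ d ⊞ h(d, d, a) ⊞ d ⊠ c ⊠ d ⊞ a ⊞ d), h(a ⊠ (d ⊠ a) ⊠ a, d, d)) ⊞ a
  Merge nested applications:  c ⊞ h(c ⊠ d ⊠ h(a, b, b) ⊠ h(a, d, b) ⊞ h(a ⊠ a ⊠ a ⊠ d, b ⊞ b ⊞ d ⊞ d, h(a, b, c)) ⊞ h(a ⊠ c ⊠ c ⊠ c, b ⊞ c ⊞ d ⊞ d, a ⊞ a ⊞ a ⊞ b), h(b ⊠ b ⊠ c ⊠ d ⊠ h(c, a, a) ⊠ h(d, b, c), a ⊞ b ⊞ b ⊠ b ⊠ d ⊠ d ⊞ c, a ⊞ c ⊠ d ⊠ d ⊞ d ⊞ d ⊠ d ⊞ h(d, d, a)), h(a ⊠ a ⊠ a ⊠ d, d, d)) ⊞ a
  Sort arguments:  a ⊞ c ⊞ h(c ⊠ d ⊠ h(a, b, b) ⊠ h(a, d, b) ⊞ h(a ⊠ a ⊠ a ⊠ d, b ⊞ b ⊞ d ⊞ d, h(a, b, c)) ⊞ h(a ⊠ c ⊠ c ⊠ c, b ⊞ c ⊞ d ⊞ d, a ⊞ a ⊞ a ⊞ b), h(b ⊠ b ⊠ c ⊠ d ⊠ h(c, a, a) ⊠ h(d, b, c), a ⊞ b ⊞ b ⊠ b ⊠ d ⊠ d ⊞ c, a ⊞ c ⊠ d ⊠ d ⊞ d ⊞ d ⊠ d ⊞ h(d, d, a)), h(a ⊠ a ⊠ a ⊠ d, d, d))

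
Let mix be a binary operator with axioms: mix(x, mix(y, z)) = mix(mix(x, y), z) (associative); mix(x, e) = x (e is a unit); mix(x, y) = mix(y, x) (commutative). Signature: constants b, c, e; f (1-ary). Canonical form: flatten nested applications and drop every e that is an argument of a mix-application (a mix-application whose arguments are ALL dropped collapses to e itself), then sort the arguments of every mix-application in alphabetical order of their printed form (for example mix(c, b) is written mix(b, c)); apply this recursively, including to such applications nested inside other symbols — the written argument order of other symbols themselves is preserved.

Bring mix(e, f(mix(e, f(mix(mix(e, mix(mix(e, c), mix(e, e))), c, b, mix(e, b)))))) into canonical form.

Inside:  f(mix(e, f(mix(mix(e, mix(mix(e, c), mix(e, e))), c, b, mix(e, b)))))  →  f(f(mix(b, b, c, c)))
Drop the unit:  drop e
Sort:  f(f(mix(b, b, c, c)))

Answer: f(f(mix(b, b, c, c)))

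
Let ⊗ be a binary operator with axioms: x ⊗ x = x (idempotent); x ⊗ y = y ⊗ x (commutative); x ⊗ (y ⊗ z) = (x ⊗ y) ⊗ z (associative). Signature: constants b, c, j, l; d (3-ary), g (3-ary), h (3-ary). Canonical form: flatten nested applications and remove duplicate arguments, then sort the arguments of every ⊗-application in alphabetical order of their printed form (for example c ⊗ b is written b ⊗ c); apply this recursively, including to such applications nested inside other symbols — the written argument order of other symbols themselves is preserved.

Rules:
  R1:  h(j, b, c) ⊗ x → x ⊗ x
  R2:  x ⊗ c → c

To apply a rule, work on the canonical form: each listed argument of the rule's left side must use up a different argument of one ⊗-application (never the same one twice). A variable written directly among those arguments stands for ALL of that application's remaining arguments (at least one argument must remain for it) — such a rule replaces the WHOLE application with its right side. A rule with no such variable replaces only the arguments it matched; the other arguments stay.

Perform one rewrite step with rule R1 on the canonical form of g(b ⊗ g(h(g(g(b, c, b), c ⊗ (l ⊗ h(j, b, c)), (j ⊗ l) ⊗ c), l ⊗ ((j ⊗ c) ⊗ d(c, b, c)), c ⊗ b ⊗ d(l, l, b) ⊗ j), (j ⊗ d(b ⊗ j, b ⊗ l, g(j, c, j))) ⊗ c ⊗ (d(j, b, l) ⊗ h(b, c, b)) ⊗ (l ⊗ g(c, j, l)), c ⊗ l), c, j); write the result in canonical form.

Answer: g(b ⊗ g(h(g(g(b, c, b), c ⊗ l, c ⊗ j ⊗ l), c ⊗ d(c, b, c) ⊗ j ⊗ l, b ⊗ c ⊗ d(l, l, b) ⊗ j), c ⊗ d(b ⊗ j, b ⊗ l, g(j, c, j)) ⊗ d(j, b, l) ⊗ g(c, j, l) ⊗ h(b, c, b) ⊗ j ⊗ l, c ⊗ l), c, j)

Derivation:
Canonical form:  g(b ⊗ g(h(g(g(b, c, b), c ⊗ h(j, b, c) ⊗ l, c ⊗ j ⊗ l), c ⊗ d(c, b, c) ⊗ j ⊗ l, b ⊗ c ⊗ d(l, l, b) ⊗ j), c ⊗ d(b ⊗ j, b ⊗ l, g(j, c, j)) ⊗ d(j, b, l) ⊗ g(c, j, l) ⊗ h(b, c, b) ⊗ j ⊗ l, c ⊗ l), c, j)
Match R1:  consume h(j, b, c);  x := c ⊗ l
The variable takes the whole remainder — replace the entire application.
New term:  g(b ⊗ g(h(g(g(b, c, b), c ⊗ l, c ⊗ j ⊗ l), c ⊗ d(c, b, c) ⊗ j ⊗ l, b ⊗ c ⊗ d(l, l, b) ⊗ j), c ⊗ d(b ⊗ j, b ⊗ l, g(j, c, j)) ⊗ d(j, b, l) ⊗ g(c, j, l) ⊗ h(b, c, b) ⊗ j ⊗ l, c ⊗ l), c, j)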